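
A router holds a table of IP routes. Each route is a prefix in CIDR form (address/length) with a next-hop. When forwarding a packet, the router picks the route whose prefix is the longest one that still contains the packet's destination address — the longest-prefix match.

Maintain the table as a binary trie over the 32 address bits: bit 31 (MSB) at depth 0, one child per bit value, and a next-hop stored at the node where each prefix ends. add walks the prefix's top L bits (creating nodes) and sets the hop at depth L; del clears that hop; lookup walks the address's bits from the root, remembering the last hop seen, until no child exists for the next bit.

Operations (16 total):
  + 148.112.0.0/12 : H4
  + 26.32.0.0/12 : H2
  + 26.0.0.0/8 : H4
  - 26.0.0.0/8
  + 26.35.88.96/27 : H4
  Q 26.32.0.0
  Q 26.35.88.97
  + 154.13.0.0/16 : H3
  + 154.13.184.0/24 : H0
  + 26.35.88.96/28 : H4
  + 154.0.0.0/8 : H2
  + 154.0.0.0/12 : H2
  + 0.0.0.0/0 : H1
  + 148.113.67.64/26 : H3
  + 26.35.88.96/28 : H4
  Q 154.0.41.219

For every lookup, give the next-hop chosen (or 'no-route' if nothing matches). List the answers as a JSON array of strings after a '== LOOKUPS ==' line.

Apply in order:
  + 148.112.0.0/12 (H4) depth=12
  + 26.32.0.0/12 (H2) depth=12
  + 26.0.0.0/8 (H4) depth=8
  del 26.0.0.0/8 (clear depth 8)
  + 26.35.88.96/27 (H4) depth=27
  Q 26.32.0.0: descend 00011010001000 ; hops seen [H2] ; pick H2
  Q 26.35.88.97: descend 000110100010001101011000011 ; hops seen [H2,H4] ; pick H4
  + 154.13.0.0/16 (H3) depth=16
  + 154.13.184.0/24 (H0) depth=24
  + 26.35.88.96/28 (H4) depth=28
  + 154.0.0.0/8 (H2) depth=8
  + 154.0.0.0/12 (H2) depth=12
  + 0.0.0.0/0 (H1) depth=0
  + 148.113.67.64/26 (H3) depth=26
  + 26.35.88.96/28 (H4) depth=28
  Q 154.0.41.219: descend 100110100000 ; hops seen [H1,H2,H2] ; pick H2

== LOOKUPS ==
["H2","H4","H2"]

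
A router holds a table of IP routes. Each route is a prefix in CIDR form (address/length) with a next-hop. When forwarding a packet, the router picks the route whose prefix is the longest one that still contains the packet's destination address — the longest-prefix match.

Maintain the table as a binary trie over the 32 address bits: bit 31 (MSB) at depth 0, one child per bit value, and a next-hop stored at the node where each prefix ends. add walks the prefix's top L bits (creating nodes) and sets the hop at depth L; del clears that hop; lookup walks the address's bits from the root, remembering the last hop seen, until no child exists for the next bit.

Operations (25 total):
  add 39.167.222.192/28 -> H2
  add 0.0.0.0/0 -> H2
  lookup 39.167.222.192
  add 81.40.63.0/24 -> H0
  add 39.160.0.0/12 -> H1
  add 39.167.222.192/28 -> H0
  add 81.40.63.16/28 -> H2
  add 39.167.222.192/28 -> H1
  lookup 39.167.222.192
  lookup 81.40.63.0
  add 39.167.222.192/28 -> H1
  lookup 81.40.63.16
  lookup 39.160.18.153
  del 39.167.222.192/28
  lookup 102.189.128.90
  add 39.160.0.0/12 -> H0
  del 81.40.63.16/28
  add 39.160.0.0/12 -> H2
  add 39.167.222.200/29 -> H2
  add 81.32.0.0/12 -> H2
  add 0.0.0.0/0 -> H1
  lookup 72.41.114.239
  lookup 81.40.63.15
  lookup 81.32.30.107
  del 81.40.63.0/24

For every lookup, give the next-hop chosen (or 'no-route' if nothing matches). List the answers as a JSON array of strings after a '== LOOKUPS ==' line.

Apply in order:
  add 39.167.222.192/28 -> H2 at depth 28
  add 0.0.0.0/0 -> H2 at depth 0
  Q 39.167.222.192: descend 0010011110100111110111101100 ; hops seen [H2,H2] ; pick H2
  add 81.40.63.0/24 -> H0 at depth 24
  add 39.160.0.0/12 -> H1 at depth 12
  add 39.167.222.192/28 -> H0 at depth 28
  add 81.40.63.16/28 -> H2 at depth 28
  add 39.167.222.192/28 -> H1 at depth 28
  Q 39.167.222.192: descend 0010011110100111110111101100 ; hops seen [H2,H1,H1] ; pick H1
  Q 81.40.63.0: descend 010100010010100000111111000 ; hops seen [H2,H0] ; pick H0
  add 39.167.222.192/28 -> H1 at depth 28
  Q 81.40.63.16: descend 0101000100101000001111110001 ; hops seen [H2,H0,H2] ; pick H2
  Q 39.160.18.153: descend 0010011110100 ; hops seen [H2,H1] ; pick H1
  - 39.167.222.192/28 clear@28
  Q 102.189.128.90: descend 01 ; hops seen [H2] ; pick H2
  add 39.160.0.0/12 -> H0 at depth 12
  - 81.40.63.16/28 clear@28
  add 39.160.0.0/12 -> H2 at depth 12
  add 39.167.222.200/29 -> H2 at depth 29
  add 81.32.0.0/12 -> H2 at depth 12
  add 0.0.0.0/0 -> H1 at depth 0
  Q 72.41.114.239: descend 010 ; hops seen [H1] ; pick H1
  Q 81.40.63.15: descend 010100010010100000111111000 ; hops seen [H1,H2,H0] ; pick H0
  Q 81.32.30.107: descend 010100010010 ; hops seen [H1,H2] ; pick H2
  - 81.40.63.0/24 clear@24

== LOOKUPS ==
["H2","H1","H0","H2","H1","H2","H1","H0","H2"]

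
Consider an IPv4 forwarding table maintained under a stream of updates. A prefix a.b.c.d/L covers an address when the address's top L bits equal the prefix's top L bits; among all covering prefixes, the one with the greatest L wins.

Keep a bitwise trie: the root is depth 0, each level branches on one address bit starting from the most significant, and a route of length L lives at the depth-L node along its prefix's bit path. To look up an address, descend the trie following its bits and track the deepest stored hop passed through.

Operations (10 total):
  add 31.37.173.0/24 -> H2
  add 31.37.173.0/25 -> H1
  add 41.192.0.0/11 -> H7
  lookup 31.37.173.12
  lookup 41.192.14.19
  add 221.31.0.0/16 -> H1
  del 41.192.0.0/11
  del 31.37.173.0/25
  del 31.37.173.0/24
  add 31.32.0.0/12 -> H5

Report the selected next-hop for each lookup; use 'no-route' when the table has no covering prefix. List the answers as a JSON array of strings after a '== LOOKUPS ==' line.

Trace:
  add 31.37.173.0/24 -> H2 at depth 24
  add 31.37.173.0/25 -> H1 at depth 25
  add 41.192.0.0/11 -> H7 at depth 11
  ? 31.37.173.12  path d0:-→d1:-→d2:-→d3:-→d4:-→d5:-→d6:-→d7:-→d8:-→d9:-→d10:-→d11:-→d12:-→d13:-→d14:-→d15:-→d16:-→d17:-→d18:-→d19:-→d20:-→d21:-→d22:-→d23:-→d24:H2→d25:H1  best=H1
  ? 41.192.14.19  path d0:-→d1:-→d2:-→d3:-→d4:-→d5:-→d6:-→d7:-→d8:-→d9:-→d10:-→d11:H7  best=H7
  add 221.31.0.0/16 -> H1 at depth 16
  - 41.192.0.0/11 clear@11
  - 31.37.173.0/25 clear@25
  - 31.37.173.0/24 clear@24
  add 31.32.0.0/12 -> H5 at depth 12

== LOOKUPS ==
["H1","H7"]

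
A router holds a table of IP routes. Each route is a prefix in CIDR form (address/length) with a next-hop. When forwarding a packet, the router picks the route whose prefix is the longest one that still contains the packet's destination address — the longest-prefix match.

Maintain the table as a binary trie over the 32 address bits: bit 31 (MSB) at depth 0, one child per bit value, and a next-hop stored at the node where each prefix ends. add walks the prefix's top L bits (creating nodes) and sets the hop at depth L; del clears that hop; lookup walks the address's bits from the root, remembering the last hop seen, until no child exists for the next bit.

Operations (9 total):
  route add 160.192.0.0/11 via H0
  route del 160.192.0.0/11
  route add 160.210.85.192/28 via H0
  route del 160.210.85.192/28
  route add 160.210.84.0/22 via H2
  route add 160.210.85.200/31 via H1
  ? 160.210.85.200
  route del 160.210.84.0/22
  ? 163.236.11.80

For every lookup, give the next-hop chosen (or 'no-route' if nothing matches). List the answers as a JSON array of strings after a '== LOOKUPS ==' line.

Apply in order:
  add 160.192.0.0/11 -> H0 at depth 11
  - 160.192.0.0/11 clear@11
  add 160.210.85.192/28 -> H0 at depth 28
  - 160.210.85.192/28 clear@28
  add 160.210.84.0/22 -> H2 at depth 22
  add 160.210.85.200/31 -> H1 at depth 31
  lookup 160.210.85.200: bits 1010000011010010010101011100100 walk d0:-→d1:-→d2:-→d3:-→d4:-→d5:-→d6:-→d7:-→d8:-→d9:-→d10:-→d11:-→d12:-→d13:-→d14:-→d15:-→d16:-→d17:-→d18:-→d19:-→d20:-→d21:-→d22:H2→d23:-→d24:-→d25:-→d26:-→d27:-→d28:-→d29:-→d30:-→d31:H1 -> H1
  - 160.210.84.0/22 clear@22
  lookup 163.236.11.80: bits 101000 walk d0:-→d1:-→d2:-→d3:-→d4:-→d5:-→d6:- -> no-route

== LOOKUPS ==
["H1","no-route"]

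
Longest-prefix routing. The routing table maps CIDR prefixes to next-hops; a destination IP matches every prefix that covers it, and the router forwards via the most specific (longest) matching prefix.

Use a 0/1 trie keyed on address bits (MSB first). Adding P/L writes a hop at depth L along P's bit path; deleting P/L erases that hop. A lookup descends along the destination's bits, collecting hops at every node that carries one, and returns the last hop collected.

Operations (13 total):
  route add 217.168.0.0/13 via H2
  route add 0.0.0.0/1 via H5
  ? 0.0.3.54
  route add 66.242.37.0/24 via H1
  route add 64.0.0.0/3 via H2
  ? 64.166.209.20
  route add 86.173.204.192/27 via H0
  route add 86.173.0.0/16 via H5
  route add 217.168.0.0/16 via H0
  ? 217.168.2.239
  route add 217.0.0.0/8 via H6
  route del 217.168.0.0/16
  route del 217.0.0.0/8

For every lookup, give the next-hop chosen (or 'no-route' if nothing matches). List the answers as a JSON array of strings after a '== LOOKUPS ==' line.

Apply in order:
  + 217.168.0.0/13 (H2) depth=13
  + 0.0.0.0/1 (H5) depth=1
  ? 0.0.3.54  path d0:-→d1:H5  best=H5
  + 66.242.37.0/24 (H1) depth=24
  + 64.0.0.0/3 (H2) depth=3
  ? 64.166.209.20  path d0:-→d1:H5→d2:-→d3:H2→d4:-→d5:-→d6:-  best=H2
  + 86.173.204.192/27 (H0) depth=27
  + 86.173.0.0/16 (H5) depth=16
  + 217.168.0.0/16 (H0) depth=16
  ? 217.168.2.239  path d0:-→d1:-→d2:-→d3:-→d4:-→d5:-→d6:-→d7:-→d8:-→d9:-→d10:-→d11:-→d12:-→d13:H2→d14:-→d15:-→d16:H0  best=H0
  + 217.0.0.0/8 (H6) depth=8
  del 217.168.0.0/16 (clear depth 16)
  del 217.0.0.0/8 (clear depth 8)

== LOOKUPS ==
["H5","H2","H0"]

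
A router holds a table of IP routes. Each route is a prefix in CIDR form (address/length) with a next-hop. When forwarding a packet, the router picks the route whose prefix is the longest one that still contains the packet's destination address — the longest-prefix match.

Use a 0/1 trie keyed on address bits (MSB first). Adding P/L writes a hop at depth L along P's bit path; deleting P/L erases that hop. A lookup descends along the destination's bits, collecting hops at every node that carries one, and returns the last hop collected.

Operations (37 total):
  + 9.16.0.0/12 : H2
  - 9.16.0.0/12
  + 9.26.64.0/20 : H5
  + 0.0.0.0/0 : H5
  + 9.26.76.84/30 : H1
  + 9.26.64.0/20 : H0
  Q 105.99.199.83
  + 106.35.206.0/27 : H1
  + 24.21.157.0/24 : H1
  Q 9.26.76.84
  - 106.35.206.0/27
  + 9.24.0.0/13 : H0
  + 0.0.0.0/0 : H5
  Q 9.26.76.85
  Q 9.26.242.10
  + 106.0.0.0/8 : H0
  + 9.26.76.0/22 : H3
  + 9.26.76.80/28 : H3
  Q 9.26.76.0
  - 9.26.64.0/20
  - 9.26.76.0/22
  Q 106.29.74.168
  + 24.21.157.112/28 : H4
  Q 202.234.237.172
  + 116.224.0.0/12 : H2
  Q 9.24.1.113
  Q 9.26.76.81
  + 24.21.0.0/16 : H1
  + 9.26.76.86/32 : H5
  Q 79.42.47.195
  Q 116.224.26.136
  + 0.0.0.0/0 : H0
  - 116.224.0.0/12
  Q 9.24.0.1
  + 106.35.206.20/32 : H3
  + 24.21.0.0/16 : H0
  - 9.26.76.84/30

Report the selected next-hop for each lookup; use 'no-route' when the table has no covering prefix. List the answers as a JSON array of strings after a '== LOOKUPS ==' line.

Apply in order:
  add 9.16.0.0/12 -> H2 at depth 12
  del 9.16.0.0/12 (clear depth 12)
  add 9.26.64.0/20 -> H5 at depth 20
  add 0.0.0.0/0 -> H5 at depth 0
  add 9.26.76.84/30 -> H1 at depth 30
  add 9.26.64.0/20 -> H0 at depth 20
  ? 105.99.199.83  path d0:H5→d1:-  best=H5
  add 106.35.206.0/27 -> H1 at depth 27
  add 24.21.157.0/24 -> H1 at depth 24
  ? 9.26.76.84  path d0:H5→d1:-→d2:-→d3:-→d4:-→d5:-→d6:-→d7:-→d8:-→d9:-→d10:-→d11:-→d12:-→d13:-→d14:-→d15:-→d16:-→d17:-→d18:-→d19:-→d20:H0→d21:-→d22:-→d23:-→d24:-→d25:-→d26:-→d27:-→d28:-→d29:-→d30:H1  best=H1
  del 106.35.206.0/27 (clear depth 27)
  add 9.24.0.0/13 -> H0 at depth 13
  add 0.0.0.0/0 -> H5 at depth 0
  ? 9.26.76.85  path d0:H5→d1:-→d2:-→d3:-→d4:-→d5:-→d6:-→d7:-→d8:-→d9:-→d10:-→d11:-→d12:-→d13:H0→d14:-→d15:-→d16:-→d17:-→d18:-→d19:-→d20:H0→d21:-→d22:-→d23:-→d24:-→d25:-→d26:-→d27:-→d28:-→d29:-→d30:H1  best=H1
  ? 9.26.242.10  path d0:H5→d1:-→d2:-→d3:-→d4:-→d5:-→d6:-→d7:-→d8:-→d9:-→d10:-→d11:-→d12:-→d13:H0→d14:-→d15:-→d16:-  best=H0
  add 106.0.0.0/8 -> H0 at depth 8
  add 9.26.76.0/22 -> H3 at depth 22
  add 9.26.76.80/28 -> H3 at depth 28
  ? 9.26.76.0  path d0:H5→d1:-→d2:-→d3:-→d4:-→d5:-→d6:-→d7:-→d8:-→d9:-→d10:-→d11:-→d12:-→d13:H0→d14:-→d15:-→d16:-→d17:-→d18:-→d19:-→d20:H0→d21:-→d22:H3→d23:-→d24:-→d25:-  best=H3
  del 9.26.64.0/20 (clear depth 20)
  del 9.26.76.0/22 (clear depth 22)
  ? 106.29.74.168  path d0:H5→d1:-→d2:-→d3:-→d4:-→d5:-→d6:-→d7:-→d8:H0→d9:-→d10:-  best=H0
  add 24.21.157.112/28 -> H4 at depth 28
  ? 202.234.237.172  path d0:H5  best=H5
  add 116.224.0.0/12 -> H2 at depth 12
  ? 9.24.1.113  path d0:H5→d1:-→d2:-→d3:-→d4:-→d5:-→d6:-→d7:-→d8:-→d9:-→d10:-→d11:-→d12:-→d13:H0→d14:-  best=H0
  ? 9.26.76.81  path d0:H5→d1:-→d2:-→d3:-→d4:-→d5:-→d6:-→d7:-→d8:-→d9:-→d10:-→d11:-→d12:-→d13:H0→d14:-→d15:-→d16:-→d17:-→d18:-→d19:-→d20:-→d21:-→d22:-→d23:-→d24:-→d25:-→d26:-→d27:-→d28:H3→d29:-  best=H3
  add 24.21.0.0/16 -> H1 at depth 16
  add 9.26.76.86/32 -> H5 at depth 32
  ? 79.42.47.195  path d0:H5→d1:-→d2:-  best=H5
  ? 116.224.26.136  path d0:H5→d1:-→d2:-→d3:-→d4:-→d5:-→d6:-→d7:-→d8:-→d9:-→d10:-→d11:-→d12:H2  best=H2
  add 0.0.0.0/0 -> H0 at depth 0
  del 116.224.0.0/12 (clear depth 12)
  ? 9.24.0.1  path d0:H0→d1:-→d2:-→d3:-→d4:-→d5:-→d6:-→d7:-→d8:-→d9:-→d10:-→d11:-→d12:-→d13:H0→d14:-  best=H0
  add 106.35.206.20/32 -> H3 at depth 32
  add 24.21.0.0/16 -> H0 at depth 16
  del 9.26.76.84/30 (clear depth 30)

== LOOKUPS ==
["H5","H1","H1","H0","H3","H0","H5","H0","H3","H5","H2","H0"]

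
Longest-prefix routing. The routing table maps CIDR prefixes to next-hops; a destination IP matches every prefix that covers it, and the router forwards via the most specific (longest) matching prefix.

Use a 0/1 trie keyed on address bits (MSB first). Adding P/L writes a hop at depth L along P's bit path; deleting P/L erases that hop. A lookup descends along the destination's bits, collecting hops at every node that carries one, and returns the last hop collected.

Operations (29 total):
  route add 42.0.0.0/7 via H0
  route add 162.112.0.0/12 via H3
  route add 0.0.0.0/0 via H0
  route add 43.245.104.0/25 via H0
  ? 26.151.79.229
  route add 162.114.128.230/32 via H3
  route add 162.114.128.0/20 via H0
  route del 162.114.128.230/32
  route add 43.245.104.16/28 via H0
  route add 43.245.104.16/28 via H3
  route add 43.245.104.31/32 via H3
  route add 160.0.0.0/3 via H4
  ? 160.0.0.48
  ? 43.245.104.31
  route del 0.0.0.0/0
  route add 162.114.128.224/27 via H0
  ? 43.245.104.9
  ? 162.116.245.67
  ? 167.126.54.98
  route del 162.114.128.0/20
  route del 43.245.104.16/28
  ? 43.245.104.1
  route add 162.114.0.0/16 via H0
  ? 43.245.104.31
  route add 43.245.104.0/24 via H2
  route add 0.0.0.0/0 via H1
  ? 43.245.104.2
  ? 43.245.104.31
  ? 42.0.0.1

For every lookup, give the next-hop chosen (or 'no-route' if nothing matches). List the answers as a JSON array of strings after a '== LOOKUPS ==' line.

Process each operation:
  add 42.0.0.0/7 -> H0 at depth 7
  add 162.112.0.0/12 -> H3 at depth 12
  add 0.0.0.0/0 -> H0 at depth 0
  add 43.245.104.0/25 -> H0 at depth 25
  ? 26.151.79.229  path d0:H0→d1:-→d2:-  best=H0
  add 162.114.128.230/32 -> H3 at depth 32
  add 162.114.128.0/20 -> H0 at depth 20
  del 162.114.128.230/32 (clear depth 32)
  add 43.245.104.16/28 -> H0 at depth 28
  add 43.245.104.16/28 -> H3 at depth 28
  add 43.245.104.31/32 -> H3 at depth 32
  add 160.0.0.0/3 -> H4 at depth 3
  ? 160.0.0.48  path d0:H0→d1:-→d2:-→d3:H4→d4:-→d5:-→d6:-  best=H4
  ? 43.245.104.31  path d0:H0→d1:-→d2:-→d3:-→d4:-→d5:-→d6:-→d7:H0→d8:-→d9:-→d10:-→d11:-→d12:-→d13:-→d14:-→d15:-→d16:-→d17:-→d18:-→d19:-→d20:-→d21:-→d22:-→d23:-→d24:-→d25:H0→d26:-→d27:-→d28:H3→d29:-→d30:-→d31:-→d32:H3  best=H3
  del 0.0.0.0/0 (clear depth 0)
  add 162.114.128.224/27 -> H0 at depth 27
  ? 43.245.104.9  path d0:-→d1:-→d2:-→d3:-→d4:-→d5:-→d6:-→d7:H0→d8:-→d9:-→d10:-→d11:-→d12:-→d13:-→d14:-→d15:-→d16:-→d17:-→d18:-→d19:-→d20:-→d21:-→d22:-→d23:-→d24:-→d25:H0→d26:-→d27:-  best=H0
  ? 162.116.245.67  path d0:-→d1:-→d2:-→d3:H4→d4:-→d5:-→d6:-→d7:-→d8:-→d9:-→d10:-→d11:-→d12:H3→d13:-  best=H3
  ? 167.126.54.98  path d0:-→d1:-→d2:-→d3:H4→d4:-→d5:-  best=H4
  del 162.114.128.0/20 (clear depth 20)
  del 43.245.104.16/28 (clear depth 28)
  ? 43.245.104.1  path d0:-→d1:-→d2:-→d3:-→d4:-→d5:-→d6:-→d7:H0→d8:-→d9:-→d10:-→d11:-→d12:-→d13:-→d14:-→d15:-→d16:-→d17:-→d18:-→d19:-→d20:-→d21:-→d22:-→d23:-→d24:-→d25:H0→d26:-→d27:-  best=H0
  add 162.114.0.0/16 -> H0 at depth 16
  ? 43.245.104.31  path d0:-→d1:-→d2:-→d3:-→d4:-→d5:-→d6:-→d7:H0→d8:-→d9:-→d10:-→d11:-→d12:-→d13:-→d14:-→d15:-→d16:-→d17:-→d18:-→d19:-→d20:-→d21:-→d22:-→d23:-→d24:-→d25:H0→d26:-→d27:-→d28:-→d29:-→d30:-→d31:-→d32:H3  best=H3
  add 43.245.104.0/24 -> H2 at depth 24
  add 0.0.0.0/0 -> H1 at depth 0
  ? 43.245.104.2  path d0:H1→d1:-→d2:-→d3:-→d4:-→d5:-→d6:-→d7:H0→d8:-→d9:-→d10:-→d11:-→d12:-→d13:-→d14:-→d15:-→d16:-→d17:-→d18:-→d19:-→d20:-→d21:-→d22:-→d23:-→d24:H2→d25:H0→d26:-→d27:-  best=H0
  ? 43.245.104.31  path d0:H1→d1:-→d2:-→d3:-→d4:-→d5:-→d6:-→d7:H0→d8:-→d9:-→d10:-→d11:-→d12:-→d13:-→d14:-→d15:-→d16:-→d17:-→d18:-→d19:-→d20:-→d21:-→d22:-→d23:-→d24:H2→d25:H0→d26:-→d27:-→d28:-→d29:-→d30:-→d31:-→d32:H3  best=H3
  ? 42.0.0.1  path d0:H1→d1:-→d2:-→d3:-→d4:-→d5:-→d6:-→d7:H0  best=H0

== LOOKUPS ==
["H0","H4","H3","H0","H3","H4","H0","H3","H0","H3","H0"]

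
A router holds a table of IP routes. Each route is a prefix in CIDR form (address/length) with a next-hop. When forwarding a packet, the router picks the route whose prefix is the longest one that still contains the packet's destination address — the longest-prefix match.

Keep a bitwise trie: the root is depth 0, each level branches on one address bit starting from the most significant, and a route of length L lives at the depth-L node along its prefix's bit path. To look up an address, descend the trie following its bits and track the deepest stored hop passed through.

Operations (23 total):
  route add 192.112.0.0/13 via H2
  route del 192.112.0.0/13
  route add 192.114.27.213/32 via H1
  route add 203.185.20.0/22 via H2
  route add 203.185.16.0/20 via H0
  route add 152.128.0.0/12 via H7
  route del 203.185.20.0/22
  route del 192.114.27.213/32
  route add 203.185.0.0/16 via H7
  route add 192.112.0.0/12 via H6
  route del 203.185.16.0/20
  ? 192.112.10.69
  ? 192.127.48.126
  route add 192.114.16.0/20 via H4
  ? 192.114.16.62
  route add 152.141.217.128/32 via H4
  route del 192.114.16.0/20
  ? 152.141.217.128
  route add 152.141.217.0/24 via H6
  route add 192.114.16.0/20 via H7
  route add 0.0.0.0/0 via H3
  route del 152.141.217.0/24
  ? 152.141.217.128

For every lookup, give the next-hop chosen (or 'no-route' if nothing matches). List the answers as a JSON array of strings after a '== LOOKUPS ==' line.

Trace:
  + 192.112.0.0/13 (H2) depth=13
  del 192.112.0.0/13 (clear depth 13)
  + 192.114.27.213/32 (H1) depth=32
  + 203.185.20.0/22 (H2) depth=22
  + 203.185.16.0/20 (H0) depth=20
  + 152.128.0.0/12 (H7) depth=12
  del 203.185.20.0/22 (clear depth 22)
  del 192.114.27.213/32 (clear depth 32)
  + 203.185.0.0/16 (H7) depth=16
  + 192.112.0.0/12 (H6) depth=12
  del 203.185.16.0/20 (clear depth 20)
  lookup 192.112.10.69: bits 11000000011100 walk d0:-→d1:-→d2:-→d3:-→d4:-→d5:-→d6:-→d7:-→d8:-→d9:-→d10:-→d11:-→d12:H6→d13:-→d14:- -> H6
  lookup 192.127.48.126: bits 110000000111 walk d0:-→d1:-→d2:-→d3:-→d4:-→d5:-→d6:-→d7:-→d8:-→d9:-→d10:-→d11:-→d12:H6 -> H6
  + 192.114.16.0/20 (H4) depth=20
  lookup 192.114.16.62: bits 11000000011100100001 walk d0:-→d1:-→d2:-→d3:-→d4:-→d5:-→d6:-→d7:-→d8:-→d9:-→d10:-→d11:-→d12:H6→d13:-→d14:-→d15:-→d16:-→d17:-→d18:-→d19:-→d20:H4 -> H4
  + 152.141.217.128/32 (H4) depth=32
  del 192.114.16.0/20 (clear depth 20)
  lookup 152.141.217.128: bits 10011000100011011101100110000000 walk d0:-→d1:-→d2:-→d3:-→d4:-→d5:-→d6:-→d7:-→d8:-→d9:-→d10:-→d11:-→d12:H7→d13:-→d14:-→d15:-→d16:-→d17:-→d18:-→d19:-→d20:-→d21:-→d22:-→d23:-→d24:-→d25:-→d26:-→d27:-→d28:-→d29:-→d30:-→d31:-→d32:H4 -> H4
  + 152.141.217.0/24 (H6) depth=24
  + 192.114.16.0/20 (H7) depth=20
  + 0.0.0.0/0 (H3) depth=0
  del 152.141.217.0/24 (clear depth 24)
  lookup 152.141.217.128: bits 10011000100011011101100110000000 walk d0:H3→d1:-→d2:-→d3:-→d4:-→d5:-→d6:-→d7:-→d8:-→d9:-→d10:-→d11:-→d12:H7→d13:-→d14:-→d15:-→d16:-→d17:-→d18:-→d19:-→d20:-→d21:-→d22:-→d23:-→d24:-→d25:-→d26:-→d27:-→d28:-→d29:-→d30:-→d31:-→d32:H4 -> H4

== LOOKUPS ==
["H6","H6","H4","H4","H4"]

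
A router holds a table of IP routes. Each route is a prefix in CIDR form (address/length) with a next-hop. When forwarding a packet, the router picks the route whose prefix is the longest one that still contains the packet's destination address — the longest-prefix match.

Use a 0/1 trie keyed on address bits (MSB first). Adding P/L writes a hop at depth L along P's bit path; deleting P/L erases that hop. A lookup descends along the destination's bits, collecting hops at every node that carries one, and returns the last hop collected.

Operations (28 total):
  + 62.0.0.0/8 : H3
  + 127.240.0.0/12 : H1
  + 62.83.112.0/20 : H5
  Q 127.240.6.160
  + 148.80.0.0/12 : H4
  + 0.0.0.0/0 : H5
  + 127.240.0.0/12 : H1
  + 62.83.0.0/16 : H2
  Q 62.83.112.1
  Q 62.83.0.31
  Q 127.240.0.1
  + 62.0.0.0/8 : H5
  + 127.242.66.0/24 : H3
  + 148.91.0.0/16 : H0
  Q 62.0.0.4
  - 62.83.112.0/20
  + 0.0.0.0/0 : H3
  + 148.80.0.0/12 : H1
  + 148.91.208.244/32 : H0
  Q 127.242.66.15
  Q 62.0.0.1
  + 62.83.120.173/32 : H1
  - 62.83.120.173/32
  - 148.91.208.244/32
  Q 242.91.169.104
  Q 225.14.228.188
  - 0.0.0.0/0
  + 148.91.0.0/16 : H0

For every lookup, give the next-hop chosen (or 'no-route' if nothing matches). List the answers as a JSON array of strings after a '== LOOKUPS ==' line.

Trace:
  + 62.0.0.0/8 (H3) depth=8
  + 127.240.0.0/12 (H1) depth=12
  + 62.83.112.0/20 (H5) depth=20
  Q 127.240.6.160: descend 011111111111 ; hops seen [H1] ; pick H1
  + 148.80.0.0/12 (H4) depth=12
  + 0.0.0.0/0 (H5) depth=0
  + 127.240.0.0/12 (H1) depth=12
  + 62.83.0.0/16 (H2) depth=16
  Q 62.83.112.1: descend 00111110010100110111 ; hops seen [H5,H3,H2,H5] ; pick H5
  Q 62.83.0.31: descend 00111110010100110 ; hops seen [H5,H3,H2] ; pick H2
  Q 127.240.0.1: descend 011111111111 ; hops seen [H5,H1] ; pick H1
  + 62.0.0.0/8 (H5) depth=8
  + 127.242.66.0/24 (H3) depth=24
  + 148.91.0.0/16 (H0) depth=16
  Q 62.0.0.4: descend 001111100 ; hops seen [H5,H5] ; pick H5
  del 62.83.112.0/20 (clear depth 20)
  + 0.0.0.0/0 (H3) depth=0
  + 148.80.0.0/12 (H1) depth=12
  + 148.91.208.244/32 (H0) depth=32
  Q 127.242.66.15: descend 011111111111001001000010 ; hops seen [H3,H1,H3] ; pick H3
  Q 62.0.0.1: descend 001111100 ; hops seen [H3,H5] ; pick H5
  + 62.83.120.173/32 (H1) depth=32
  del 62.83.120.173/32 (clear depth 32)
  del 148.91.208.244/32 (clear depth 32)
  Q 242.91.169.104: descend 1 ; hops seen [H3] ; pick H3
  Q 225.14.228.188: descend 1 ; hops seen [H3] ; pick H3
  del 0.0.0.0/0 (clear depth 0)
  + 148.91.0.0/16 (H0) depth=16

== LOOKUPS ==
["H1","H5","H2","H1","H5","H3","H5","H3","H3"]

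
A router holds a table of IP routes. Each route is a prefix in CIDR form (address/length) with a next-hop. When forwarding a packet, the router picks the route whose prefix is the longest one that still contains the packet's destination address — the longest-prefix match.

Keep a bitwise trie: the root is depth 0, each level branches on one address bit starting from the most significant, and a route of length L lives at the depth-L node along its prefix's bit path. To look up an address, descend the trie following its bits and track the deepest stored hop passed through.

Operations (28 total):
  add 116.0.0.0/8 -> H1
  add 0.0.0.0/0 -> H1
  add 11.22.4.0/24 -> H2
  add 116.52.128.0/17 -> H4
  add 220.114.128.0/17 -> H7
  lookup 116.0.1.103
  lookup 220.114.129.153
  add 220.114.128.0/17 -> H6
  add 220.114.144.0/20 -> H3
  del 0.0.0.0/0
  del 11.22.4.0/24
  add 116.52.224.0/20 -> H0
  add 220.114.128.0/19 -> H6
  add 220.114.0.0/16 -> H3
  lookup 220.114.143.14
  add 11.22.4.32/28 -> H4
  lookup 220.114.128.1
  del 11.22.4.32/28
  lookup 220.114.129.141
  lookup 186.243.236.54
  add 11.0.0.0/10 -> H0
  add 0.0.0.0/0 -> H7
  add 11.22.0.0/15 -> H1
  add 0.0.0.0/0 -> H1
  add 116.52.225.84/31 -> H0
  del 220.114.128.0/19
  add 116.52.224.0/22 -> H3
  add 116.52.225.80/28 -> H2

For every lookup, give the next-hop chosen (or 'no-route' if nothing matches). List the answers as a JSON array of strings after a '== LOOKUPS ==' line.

Process each operation:
  + 116.0.0.0/8 (H1) depth=8
  + 0.0.0.0/0 (H1) depth=0
  + 11.22.4.0/24 (H2) depth=24
  + 116.52.128.0/17 (H4) depth=17
  + 220.114.128.0/17 (H7) depth=17
  ? 116.0.1.103  path d0:H1→d1:-→d2:-→d3:-→d4:-→d5:-→d6:-→d7:-→d8:H1→d9:-→d10:-  best=H1
  ? 220.114.129.153  path d0:H1→d1:-→d2:-→d3:-→d4:-→d5:-→d6:-→d7:-→d8:-→d9:-→d10:-→d11:-→d12:-→d13:-→d14:-→d15:-→d16:-→d17:H7  best=H7
  + 220.114.128.0/17 (H6) depth=17
  + 220.114.144.0/20 (H3) depth=20
  - 0.0.0.0/0 clear@0
  - 11.22.4.0/24 clear@24
  + 116.52.224.0/20 (H0) depth=20
  + 220.114.128.0/19 (H6) depth=19
  + 220.114.0.0/16 (H3) depth=16
  ? 220.114.143.14  path d0:-→d1:-→d2:-→d3:-→d4:-→d5:-→d6:-→d7:-→d8:-→d9:-→d10:-→d11:-→d12:-→d13:-→d14:-→d15:-→d16:H3→d17:H6→d18:-→d19:H6  best=H6
  + 11.22.4.32/28 (H4) depth=28
  ? 220.114.128.1  path d0:-→d1:-→d2:-→d3:-→d4:-→d5:-→d6:-→d7:-→d8:-→d9:-→d10:-→d11:-→d12:-→d13:-→d14:-→d15:-→d16:H3→d17:H6→d18:-→d19:H6  best=H6
  - 11.22.4.32/28 clear@28
  ? 220.114.129.141  path d0:-→d1:-→d2:-→d3:-→d4:-→d5:-→d6:-→d7:-→d8:-→d9:-→d10:-→d11:-→d12:-→d13:-→d14:-→d15:-→d16:H3→d17:H6→d18:-→d19:H6  best=H6
  ? 186.243.236.54  path d0:-→d1:-  best=no-route
  + 11.0.0.0/10 (H0) depth=10
  + 0.0.0.0/0 (H7) depth=0
  + 11.22.0.0/15 (H1) depth=15
  + 0.0.0.0/0 (H1) depth=0
  + 116.52.225.84/31 (H0) depth=31
  - 220.114.128.0/19 clear@19
  + 116.52.224.0/22 (H3) depth=22
  + 116.52.225.80/28 (H2) depth=28

== LOOKUPS ==
["H1","H7","H6","H6","H6","no-route"]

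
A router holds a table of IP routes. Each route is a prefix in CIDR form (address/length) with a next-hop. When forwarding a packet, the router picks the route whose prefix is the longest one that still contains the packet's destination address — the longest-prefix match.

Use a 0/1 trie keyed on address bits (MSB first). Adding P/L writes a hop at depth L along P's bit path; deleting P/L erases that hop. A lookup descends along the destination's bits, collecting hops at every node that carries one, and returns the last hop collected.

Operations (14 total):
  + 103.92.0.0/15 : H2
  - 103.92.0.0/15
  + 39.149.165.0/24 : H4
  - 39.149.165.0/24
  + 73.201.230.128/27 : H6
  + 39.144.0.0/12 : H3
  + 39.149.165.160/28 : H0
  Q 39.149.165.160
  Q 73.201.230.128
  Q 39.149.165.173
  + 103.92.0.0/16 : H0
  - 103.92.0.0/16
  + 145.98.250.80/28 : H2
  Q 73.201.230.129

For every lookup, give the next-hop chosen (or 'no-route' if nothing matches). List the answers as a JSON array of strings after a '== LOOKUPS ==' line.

Trace:
  + 103.92.0.0/15 (H2) depth=15
  - 103.92.0.0/15 clear@15
  + 39.149.165.0/24 (H4) depth=24
  - 39.149.165.0/24 clear@24
  + 73.201.230.128/27 (H6) depth=27
  + 39.144.0.0/12 (H3) depth=12
  + 39.149.165.160/28 (H0) depth=28
  Q 39.149.165.160: descend 0010011110010101101001011010 ; hops seen [H3,H0] ; pick H0
  Q 73.201.230.128: descend 010010011100100111100110100 ; hops seen [H6] ; pick H6
  Q 39.149.165.173: descend 0010011110010101101001011010 ; hops seen [H3,H0] ; pick H0
  + 103.92.0.0/16 (H0) depth=16
  - 103.92.0.0/16 clear@16
  + 145.98.250.80/28 (H2) depth=28
  Q 73.201.230.129: descend 010010011100100111100110100 ; hops seen [H6] ; pick H6

== LOOKUPS ==
["H0","H6","H0","H6"]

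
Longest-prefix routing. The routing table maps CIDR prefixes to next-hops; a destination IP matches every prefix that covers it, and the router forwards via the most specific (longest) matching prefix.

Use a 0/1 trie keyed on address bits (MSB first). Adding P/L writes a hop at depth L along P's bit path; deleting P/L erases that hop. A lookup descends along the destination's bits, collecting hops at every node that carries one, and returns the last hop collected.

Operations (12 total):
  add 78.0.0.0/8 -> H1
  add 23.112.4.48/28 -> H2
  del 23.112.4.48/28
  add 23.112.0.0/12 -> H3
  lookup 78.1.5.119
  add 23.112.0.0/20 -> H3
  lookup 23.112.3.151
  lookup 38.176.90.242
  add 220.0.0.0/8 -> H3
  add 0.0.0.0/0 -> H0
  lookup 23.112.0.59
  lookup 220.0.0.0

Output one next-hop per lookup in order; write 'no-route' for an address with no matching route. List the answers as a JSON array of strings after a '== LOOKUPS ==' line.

Apply in order:
  add 78.0.0.0/8 -> H1 at depth 8
  add 23.112.4.48/28 -> H2 at depth 28
  del 23.112.4.48/28 (clear depth 28)
  add 23.112.0.0/12 -> H3 at depth 12
  lookup 78.1.5.119: bits 01001110 walk d0:-→d1:-→d2:-→d3:-→d4:-→d5:-→d6:-→d7:-→d8:H1 -> H1
  add 23.112.0.0/20 -> H3 at depth 20
  lookup 23.112.3.151: bits 000101110111000000000 walk d0:-→d1:-→d2:-→d3:-→d4:-→d5:-→d6:-→d7:-→d8:-→d9:-→d10:-→d11:-→d12:H3→d13:-→d14:-→d15:-→d16:-→d17:-→d18:-→d19:-→d20:H3→d21:- -> H3
  lookup 38.176.90.242: bits 00 walk d0:-→d1:-→d2:- -> no-route
  add 220.0.0.0/8 -> H3 at depth 8
  add 0.0.0.0/0 -> H0 at depth 0
  lookup 23.112.0.59: bits 000101110111000000000 walk d0:H0→d1:-→d2:-→d3:-→d4:-→d5:-→d6:-→d7:-→d8:-→d9:-→d10:-→d11:-→d12:H3→d13:-→d14:-→d15:-→d16:-→d17:-→d18:-→d19:-→d20:H3→d21:- -> H3
  lookup 220.0.0.0: bits 11011100 walk d0:H0→d1:-→d2:-→d3:-→d4:-→d5:-→d6:-→d7:-→d8:H3 -> H3

== LOOKUPS ==
["H1","H3","no-route","H3","H3"]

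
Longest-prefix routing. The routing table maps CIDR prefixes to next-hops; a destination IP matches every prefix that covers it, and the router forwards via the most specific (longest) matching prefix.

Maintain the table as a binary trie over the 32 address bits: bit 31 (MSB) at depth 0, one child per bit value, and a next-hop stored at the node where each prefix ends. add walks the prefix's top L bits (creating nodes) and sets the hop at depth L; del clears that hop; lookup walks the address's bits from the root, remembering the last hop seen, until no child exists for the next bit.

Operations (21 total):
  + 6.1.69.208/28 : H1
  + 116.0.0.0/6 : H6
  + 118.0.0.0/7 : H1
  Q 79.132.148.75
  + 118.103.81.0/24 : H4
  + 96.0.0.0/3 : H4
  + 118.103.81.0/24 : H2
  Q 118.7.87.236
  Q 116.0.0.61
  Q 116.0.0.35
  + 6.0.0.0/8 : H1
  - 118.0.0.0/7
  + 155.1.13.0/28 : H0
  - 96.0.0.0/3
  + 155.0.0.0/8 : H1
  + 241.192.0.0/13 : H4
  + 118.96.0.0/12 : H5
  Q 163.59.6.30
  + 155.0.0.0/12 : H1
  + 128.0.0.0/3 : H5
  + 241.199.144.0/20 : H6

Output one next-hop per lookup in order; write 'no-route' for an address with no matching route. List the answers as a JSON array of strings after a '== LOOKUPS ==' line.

Process each operation:
  + 6.1.69.208/28 (H1) depth=28
  + 116.0.0.0/6 (H6) depth=6
  + 118.0.0.0/7 (H1) depth=7
  Q 79.132.148.75: descend 01 ; hops seen [∅] ; pick no-route
  + 118.103.81.0/24 (H4) depth=24
  + 96.0.0.0/3 (H4) depth=3
  + 118.103.81.0/24 (H2) depth=24
  Q 118.7.87.236: descend 011101100 ; hops seen [H4,H6,H1] ; pick H1
  Q 116.0.0.61: descend 011101 ; hops seen [H4,H6] ; pick H6
  Q 116.0.0.35: descend 011101 ; hops seen [H4,H6] ; pick H6
  + 6.0.0.0/8 (H1) depth=8
  - 118.0.0.0/7 clear@7
  + 155.1.13.0/28 (H0) depth=28
  - 96.0.0.0/3 clear@3
  + 155.0.0.0/8 (H1) depth=8
  + 241.192.0.0/13 (H4) depth=13
  + 118.96.0.0/12 (H5) depth=12
  Q 163.59.6.30: descend 10 ; hops seen [∅] ; pick no-route
  + 155.0.0.0/12 (H1) depth=12
  + 128.0.0.0/3 (H5) depth=3
  + 241.199.144.0/20 (H6) depth=20

== LOOKUPS ==
["no-route","H1","H6","H6","no-route"]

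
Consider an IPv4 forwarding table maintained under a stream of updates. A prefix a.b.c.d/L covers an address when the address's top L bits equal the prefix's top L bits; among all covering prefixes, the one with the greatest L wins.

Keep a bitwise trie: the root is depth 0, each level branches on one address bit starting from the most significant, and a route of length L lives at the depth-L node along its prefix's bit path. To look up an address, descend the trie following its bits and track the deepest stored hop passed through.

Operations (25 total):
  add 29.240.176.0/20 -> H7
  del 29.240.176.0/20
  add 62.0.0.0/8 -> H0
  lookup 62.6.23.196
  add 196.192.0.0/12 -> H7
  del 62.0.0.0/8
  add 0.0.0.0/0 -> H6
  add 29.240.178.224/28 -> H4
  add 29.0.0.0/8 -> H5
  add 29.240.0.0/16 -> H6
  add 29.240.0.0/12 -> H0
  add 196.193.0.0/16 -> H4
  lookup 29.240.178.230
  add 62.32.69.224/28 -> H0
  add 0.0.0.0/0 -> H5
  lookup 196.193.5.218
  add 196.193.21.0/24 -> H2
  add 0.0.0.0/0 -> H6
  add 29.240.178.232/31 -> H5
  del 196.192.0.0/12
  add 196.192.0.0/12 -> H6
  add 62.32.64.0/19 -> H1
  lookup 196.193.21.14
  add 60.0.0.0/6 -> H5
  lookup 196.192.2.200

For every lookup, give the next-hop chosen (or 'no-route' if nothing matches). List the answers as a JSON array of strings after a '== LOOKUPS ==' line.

Trace:
  add 29.240.176.0/20 -> H7 at depth 20
  del 29.240.176.0/20 (clear depth 20)
  add 62.0.0.0/8 -> H0 at depth 8
  Q 62.6.23.196: descend 00111110 ; hops seen [H0] ; pick H0
  add 196.192.0.0/12 -> H7 at depth 12
  del 62.0.0.0/8 (clear depth 8)
  add 0.0.0.0/0 -> H6 at depth 0
  add 29.240.178.224/28 -> H4 at depth 28
  add 29.0.0.0/8 -> H5 at depth 8
  add 29.240.0.0/16 -> H6 at depth 16
  add 29.240.0.0/12 -> H0 at depth 12
  add 196.193.0.0/16 -> H4 at depth 16
  Q 29.240.178.230: descend 0001110111110000101100101110 ; hops seen [H6,H5,H0,H6,H4] ; pick H4
  add 62.32.69.224/28 -> H0 at depth 28
  add 0.0.0.0/0 -> H5 at depth 0
  Q 196.193.5.218: descend 1100010011000001 ; hops seen [H5,H7,H4] ; pick H4
  add 196.193.21.0/24 -> H2 at depth 24
  add 0.0.0.0/0 -> H6 at depth 0
  add 29.240.178.232/31 -> H5 at depth 31
  del 196.192.0.0/12 (clear depth 12)
  add 196.192.0.0/12 -> H6 at depth 12
  add 62.32.64.0/19 -> H1 at depth 19
  Q 196.193.21.14: descend 110001001100000100010101 ; hops seen [H6,H6,H4,H2] ; pick H2
  add 60.0.0.0/6 -> H5 at depth 6
  Q 196.192.2.200: descend 110001001100000 ; hops seen [H6,H6] ; pick H6

== LOOKUPS ==
["H0","H4","H4","H2","H6"]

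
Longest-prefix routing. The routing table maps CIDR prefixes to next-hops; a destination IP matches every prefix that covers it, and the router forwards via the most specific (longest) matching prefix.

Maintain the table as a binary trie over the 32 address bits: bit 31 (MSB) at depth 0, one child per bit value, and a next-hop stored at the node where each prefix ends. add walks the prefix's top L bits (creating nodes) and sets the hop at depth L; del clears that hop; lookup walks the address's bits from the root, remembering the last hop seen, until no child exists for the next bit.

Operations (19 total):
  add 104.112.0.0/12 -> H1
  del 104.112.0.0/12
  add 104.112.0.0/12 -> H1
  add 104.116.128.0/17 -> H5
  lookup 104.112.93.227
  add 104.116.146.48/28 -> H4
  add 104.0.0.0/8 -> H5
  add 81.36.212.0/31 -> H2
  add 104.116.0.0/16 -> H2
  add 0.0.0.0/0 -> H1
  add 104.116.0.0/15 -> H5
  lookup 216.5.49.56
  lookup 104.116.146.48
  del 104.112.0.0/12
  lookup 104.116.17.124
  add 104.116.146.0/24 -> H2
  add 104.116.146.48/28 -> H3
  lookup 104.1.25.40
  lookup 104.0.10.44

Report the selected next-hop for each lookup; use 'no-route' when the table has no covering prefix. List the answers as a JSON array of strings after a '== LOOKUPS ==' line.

Trace:
  add 104.112.0.0/12 -> H1 at depth 12
  - 104.112.0.0/12 clear@12
  add 104.112.0.0/12 -> H1 at depth 12
  add 104.116.128.0/17 -> H5 at depth 17
  ? 104.112.93.227  path d0:-→d1:-→d2:-→d3:-→d4:-→d5:-→d6:-→d7:-→d8:-→d9:-→d10:-→d11:-→d12:H1→d13:-  best=H1
  add 104.116.146.48/28 -> H4 at depth 28
  add 104.0.0.0/8 -> H5 at depth 8
  add 81.36.212.0/31 -> H2 at depth 31
  add 104.116.0.0/16 -> H2 at depth 16
  add 0.0.0.0/0 -> H1 at depth 0
  add 104.116.0.0/15 -> H5 at depth 15
  ? 216.5.49.56  path d0:H1  best=H1
  ? 104.116.146.48  path d0:H1→d1:-→d2:-→d3:-→d4:-→d5:-→d6:-→d7:-→d8:H5→d9:-→d10:-→d11:-→d12:H1→d13:-→d14:-→d15:H5→d16:H2→d17:H5→d18:-→d19:-→d20:-→d21:-→d22:-→d23:-→d24:-→d25:-→d26:-→d27:-→d28:H4  best=H4
  - 104.112.0.0/12 clear@12
  ? 104.116.17.124  path d0:H1→d1:-→d2:-→d3:-→d4:-→d5:-→d6:-→d7:-→d8:H5→d9:-→d10:-→d11:-→d12:-→d13:-→d14:-→d15:H5→d16:H2  best=H2
  add 104.116.146.0/24 -> H2 at depth 24
  add 104.116.146.48/28 -> H3 at depth 28
  ? 104.1.25.40  path d0:H1→d1:-→d2:-→d3:-→d4:-→d5:-→d6:-→d7:-→d8:H5→d9:-  best=H5
  ? 104.0.10.44  path d0:H1→d1:-→d2:-→d3:-→d4:-→d5:-→d6:-→d7:-→d8:H5→d9:-  best=H5

== LOOKUPS ==
["H1","H1","H4","H2","H5","H5"]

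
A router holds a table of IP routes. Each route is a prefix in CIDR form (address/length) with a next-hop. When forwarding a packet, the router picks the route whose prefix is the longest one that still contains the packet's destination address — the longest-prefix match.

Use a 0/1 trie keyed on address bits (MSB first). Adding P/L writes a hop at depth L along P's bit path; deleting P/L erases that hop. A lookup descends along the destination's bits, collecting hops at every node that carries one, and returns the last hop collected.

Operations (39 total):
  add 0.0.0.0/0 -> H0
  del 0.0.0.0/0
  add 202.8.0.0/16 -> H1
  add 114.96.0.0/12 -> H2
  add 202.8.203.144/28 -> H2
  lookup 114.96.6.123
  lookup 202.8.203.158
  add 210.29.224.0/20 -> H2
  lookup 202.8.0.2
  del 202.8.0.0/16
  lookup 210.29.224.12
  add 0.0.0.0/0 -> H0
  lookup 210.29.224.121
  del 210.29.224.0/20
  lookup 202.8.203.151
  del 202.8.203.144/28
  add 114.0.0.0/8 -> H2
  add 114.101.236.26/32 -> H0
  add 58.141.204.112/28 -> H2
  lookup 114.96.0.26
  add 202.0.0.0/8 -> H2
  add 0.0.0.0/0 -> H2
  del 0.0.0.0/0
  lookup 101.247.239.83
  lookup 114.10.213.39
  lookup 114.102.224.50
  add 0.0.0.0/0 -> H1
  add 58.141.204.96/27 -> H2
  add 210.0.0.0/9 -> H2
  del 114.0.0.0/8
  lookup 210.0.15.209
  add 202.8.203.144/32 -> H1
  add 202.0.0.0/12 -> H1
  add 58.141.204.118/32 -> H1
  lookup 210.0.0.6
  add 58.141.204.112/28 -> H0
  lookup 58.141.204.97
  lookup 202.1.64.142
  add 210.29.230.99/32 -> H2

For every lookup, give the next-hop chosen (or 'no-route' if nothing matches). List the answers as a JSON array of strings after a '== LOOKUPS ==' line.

Apply in order:
  add 0.0.0.0/0 -> H0 at depth 0
  - 0.0.0.0/0 clear@0
  add 202.8.0.0/16 -> H1 at depth 16
  add 114.96.0.0/12 -> H2 at depth 12
  add 202.8.203.144/28 -> H2 at depth 28
  Q 114.96.6.123: descend 011100100110 ; hops seen [H2] ; pick H2
  Q 202.8.203.158: descend 1100101000001000110010111001 ; hops seen [H1,H2] ; pick H2
  add 210.29.224.0/20 -> H2 at depth 20
  Q 202.8.0.2: descend 1100101000001000 ; hops seen [H1] ; pick H1
  - 202.8.0.0/16 clear@16
  Q 210.29.224.12: descend 11010010000111011110 ; hops seen [H2] ; pick H2
  add 0.0.0.0/0 -> H0 at depth 0
  Q 210.29.224.121: descend 11010010000111011110 ; hops seen [H0,H2] ; pick H2
  - 210.29.224.0/20 clear@20
  Q 202.8.203.151: descend 1100101000001000110010111001 ; hops seen [H0,H2] ; pick H2
  - 202.8.203.144/28 clear@28
  add 114.0.0.0/8 -> H2 at depth 8
  add 114.101.236.26/32 -> H0 at depth 32
  add 58.141.204.112/28 -> H2 at depth 28
  Q 114.96.0.26: descend 0111001001100 ; hops seen [H0,H2,H2] ; pick H2
  add 202.0.0.0/8 -> H2 at depth 8
  add 0.0.0.0/0 -> H2 at depth 0
  - 0.0.0.0/0 clear@0
  Q 101.247.239.83: descend 011 ; hops seen [∅] ; pick no-route
  Q 114.10.213.39: descend 011100100 ; hops seen [H2] ; pick H2
  Q 114.102.224.50: descend 01110010011001 ; hops seen [H2,H2] ; pick H2
  add 0.0.0.0/0 -> H1 at depth 0
  add 58.141.204.96/27 -> H2 at depth 27
  add 210.0.0.0/9 -> H2 at depth 9
  - 114.0.0.0/8 clear@8
  Q 210.0.15.209: descend 11010010000 ; hops seen [H1,H2] ; pick H2
  add 202.8.203.144/32 -> H1 at depth 32
  add 202.0.0.0/12 -> H1 at depth 12
  add 58.141.204.118/32 -> H1 at depth 32
  Q 210.0.0.6: descend 11010010000 ; hops seen [H1,H2] ; pick H2
  add 58.141.204.112/28 -> H0 at depth 28
  Q 58.141.204.97: descend 001110101000110111001100011 ; hops seen [H1,H2] ; pick H2
  Q 202.1.64.142: descend 110010100000 ; hops seen [H1,H2,H1] ; pick H1
  add 210.29.230.99/32 -> H2 at depth 32

== LOOKUPS ==
["H2","H2","H1","H2","H2","H2","H2","no-route","H2","H2","H2","H2","H2","H1"]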